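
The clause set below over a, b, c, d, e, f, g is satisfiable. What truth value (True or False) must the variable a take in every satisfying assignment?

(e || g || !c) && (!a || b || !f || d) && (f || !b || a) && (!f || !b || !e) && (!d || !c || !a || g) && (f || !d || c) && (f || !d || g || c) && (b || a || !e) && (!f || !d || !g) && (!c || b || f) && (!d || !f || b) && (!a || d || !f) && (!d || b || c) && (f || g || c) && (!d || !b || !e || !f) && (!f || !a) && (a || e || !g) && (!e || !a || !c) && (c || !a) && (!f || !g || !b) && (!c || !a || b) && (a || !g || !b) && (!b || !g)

False

Suppose a = true.
(!f) alone gives f = false.
(c) alone gives c = true.
(b) alone gives b = true.
(!e) alone gives e = false.
(g) alone gives g = true.
That conflicts with the unit clause (!g).
So every satisfying assignment has a = False.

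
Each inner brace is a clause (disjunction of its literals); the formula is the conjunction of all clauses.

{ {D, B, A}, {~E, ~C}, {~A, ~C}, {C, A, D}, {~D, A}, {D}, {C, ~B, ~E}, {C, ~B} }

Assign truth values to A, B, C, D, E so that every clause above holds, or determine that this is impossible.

The clause (D) is unit, so D = 1.
The clause (A) is unit, so A = 1.
The clause (~C) is unit, so C = 0.
The clause (~B) is unit, so B = 0.
No clause remains; E is free.

A: 1; B: 0; C: 0; D: 1; E: 1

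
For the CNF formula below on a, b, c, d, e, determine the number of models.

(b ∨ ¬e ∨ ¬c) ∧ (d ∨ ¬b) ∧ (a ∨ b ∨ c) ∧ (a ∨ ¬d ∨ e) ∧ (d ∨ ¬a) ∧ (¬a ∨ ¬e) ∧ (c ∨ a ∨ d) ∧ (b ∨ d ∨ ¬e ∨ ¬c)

7

There are 2^5 = 32 truth assignments over (a, b, c, d, e).
Split on c. With c = True, the clauses containing c are satisfied and ¬c drops from the rest; 4 of the 2^4 = 16 assignments to the other variables satisfy what remains.
With c = False, by the same count on the reduced clause set, 3 assignments work.
(One model: a=F, b=F, c=T, d=F, e=F.)
Total: 4 + 3 = 7.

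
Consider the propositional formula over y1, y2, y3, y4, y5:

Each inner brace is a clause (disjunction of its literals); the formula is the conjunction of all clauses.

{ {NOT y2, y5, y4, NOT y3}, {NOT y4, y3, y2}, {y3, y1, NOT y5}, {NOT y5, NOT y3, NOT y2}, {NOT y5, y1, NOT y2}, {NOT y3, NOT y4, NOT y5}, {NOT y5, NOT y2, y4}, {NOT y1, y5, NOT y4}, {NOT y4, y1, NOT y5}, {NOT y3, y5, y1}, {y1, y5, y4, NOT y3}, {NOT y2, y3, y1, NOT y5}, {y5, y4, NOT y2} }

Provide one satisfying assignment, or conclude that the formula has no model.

Case y4 = false:
Case y5 = true:
The clause (NOT y2) is unit, so y2 = false.
Case y3 = true:
No clause remains; y1 is free.

y1: false,  y2: false,  y3: true,  y4: false,  y5: true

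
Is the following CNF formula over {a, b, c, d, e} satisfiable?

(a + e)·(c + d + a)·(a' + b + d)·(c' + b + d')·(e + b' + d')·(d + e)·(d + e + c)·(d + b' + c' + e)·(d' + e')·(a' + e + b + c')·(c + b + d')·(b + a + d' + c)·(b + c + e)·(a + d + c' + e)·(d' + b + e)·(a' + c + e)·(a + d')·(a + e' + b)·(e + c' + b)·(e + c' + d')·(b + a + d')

Satisfiable

Try a = 1.
Try b = 1.
Try e = 1.
The clause (d') is unit, so d = 0.
All clauses hold; c can take either value.
A satisfying assignment: a: 1,  b: 1,  c: 1,  d: 0,  e: 1.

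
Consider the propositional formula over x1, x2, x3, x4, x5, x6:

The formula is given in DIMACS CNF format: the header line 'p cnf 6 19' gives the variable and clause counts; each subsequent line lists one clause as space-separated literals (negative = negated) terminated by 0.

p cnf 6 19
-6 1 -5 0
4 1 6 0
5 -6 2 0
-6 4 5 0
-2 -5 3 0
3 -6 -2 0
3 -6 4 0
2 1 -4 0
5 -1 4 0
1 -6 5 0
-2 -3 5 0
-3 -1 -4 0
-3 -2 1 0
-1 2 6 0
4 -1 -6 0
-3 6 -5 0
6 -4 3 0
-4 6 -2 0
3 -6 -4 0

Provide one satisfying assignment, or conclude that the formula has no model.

Try x6 = False.
Try x4 = True.
The clause (x3) is unit, so x3 = True.
The clause (¬x1) is unit, so x1 = False.
The clause (x2) is unit, so x2 = True.
But (¬x2) is also a unit clause — contradiction.
Backtrack on x4: now try x4 = False.
The clause (x1) is unit, so x1 = True.
The clause (x5) is unit, so x5 = True.
The clause (x2) is unit, so x2 = True.
The clause (x3) is unit, so x3 = True.
But (¬x3) is also a unit clause — contradiction.
Both values of x4 lead to a conflict.
Backtrack on x6: now try x6 = True.
Try x1 = True.
The clause (x4) is unit, so x4 = True.
The clause (¬x3) is unit, so x3 = False.
But (x3) is also a unit clause — contradiction.
Backtrack on x1: now try x1 = False.
The clause (¬x5) is unit, so x5 = False.
But (x5) is also a unit clause — contradiction.
Both values of x1 lead to a conflict.
Both values of x6 lead to a conflict.

UNSATISFIABLE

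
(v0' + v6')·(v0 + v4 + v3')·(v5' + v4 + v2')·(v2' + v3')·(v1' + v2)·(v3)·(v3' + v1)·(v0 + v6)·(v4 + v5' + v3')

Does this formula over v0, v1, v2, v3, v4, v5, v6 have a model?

From the singleton clause (v3), v3 = 1.
From the singleton clause (v2'), v2 = 0.
From the singleton clause (v1'), v1 = 0.
But (v1) is also a unit clause — contradiction.
No assignment satisfies every clause.

Unsatisfiable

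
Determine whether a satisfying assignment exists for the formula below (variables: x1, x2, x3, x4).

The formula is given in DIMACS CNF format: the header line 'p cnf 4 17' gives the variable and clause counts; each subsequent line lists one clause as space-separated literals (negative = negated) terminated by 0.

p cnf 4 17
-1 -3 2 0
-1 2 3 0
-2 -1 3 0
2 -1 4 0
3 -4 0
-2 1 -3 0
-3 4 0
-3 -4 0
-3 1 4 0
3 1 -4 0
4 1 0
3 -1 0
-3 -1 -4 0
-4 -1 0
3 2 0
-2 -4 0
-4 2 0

Branch on x3: set x3 = True.
(x4) alone gives x4 = True.
But (¬x4) is also a unit clause — contradiction.
Backtrack on x3: now try x3 = False.
(¬x4) alone gives x4 = False.
(x1) alone gives x1 = True.
But (¬x1) is also a unit clause — contradiction.
Neither x3 = True nor x3 = False works.
No assignment satisfies every clause.

No, unsatisfiable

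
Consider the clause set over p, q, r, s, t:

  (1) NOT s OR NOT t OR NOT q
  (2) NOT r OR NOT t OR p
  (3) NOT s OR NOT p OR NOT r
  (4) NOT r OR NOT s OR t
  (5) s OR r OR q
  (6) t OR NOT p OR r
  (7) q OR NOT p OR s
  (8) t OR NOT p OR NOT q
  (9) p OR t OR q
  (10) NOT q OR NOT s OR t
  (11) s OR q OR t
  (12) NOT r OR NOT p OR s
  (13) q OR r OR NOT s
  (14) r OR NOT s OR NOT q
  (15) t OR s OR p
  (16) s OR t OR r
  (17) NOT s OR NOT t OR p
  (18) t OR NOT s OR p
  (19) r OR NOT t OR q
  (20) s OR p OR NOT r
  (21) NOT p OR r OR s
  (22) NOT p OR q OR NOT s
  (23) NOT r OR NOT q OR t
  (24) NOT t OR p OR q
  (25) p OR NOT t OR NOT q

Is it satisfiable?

No, unsatisfiable

Try s = false.
Try r = true.
Unit clause (NOT p) forces p = false.
But (p) is also a unit clause — contradiction.
That branch fails; take r = false instead.
Unit clause (q) forces q = true.
Unit clause (t) forces t = true.
Unit clause (NOT p) forces p = false.
But (p) is also a unit clause — contradiction.
Neither r = true nor r = false works.
That branch fails; take s = true instead.
Try t = false.
Unit clause (NOT r) forces r = false.
Unit clause (NOT p) forces p = false.
But (p) is also a unit clause — contradiction.
That branch fails; take t = true instead.
Unit clause (NOT q) forces q = false.
Unit clause (r) forces r = true.
Unit clause (p) forces p = true.
But (NOT p) is also a unit clause — contradiction.
Neither t = true nor t = false works.
Neither s = true nor s = false works.
No assignment satisfies every clause.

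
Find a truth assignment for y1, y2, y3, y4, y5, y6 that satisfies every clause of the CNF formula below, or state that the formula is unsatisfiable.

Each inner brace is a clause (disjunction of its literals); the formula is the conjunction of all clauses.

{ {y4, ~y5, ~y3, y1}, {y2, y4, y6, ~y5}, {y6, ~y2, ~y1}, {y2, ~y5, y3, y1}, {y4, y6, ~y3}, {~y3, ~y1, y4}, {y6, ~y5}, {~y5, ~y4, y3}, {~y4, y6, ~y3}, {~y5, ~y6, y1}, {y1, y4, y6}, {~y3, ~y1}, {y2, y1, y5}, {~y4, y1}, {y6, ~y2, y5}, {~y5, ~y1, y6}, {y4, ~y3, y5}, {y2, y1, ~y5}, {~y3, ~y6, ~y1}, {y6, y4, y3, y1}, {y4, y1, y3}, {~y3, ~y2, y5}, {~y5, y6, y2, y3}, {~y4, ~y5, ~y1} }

Suppose y6 = 0.
From the singleton clause (~y5), y5 = 0.
From the singleton clause (~y2), y2 = 0.
From the singleton clause (y1), y1 = 1.
From the singleton clause (~y3), y3 = 0.
All clauses hold; y4 can take either value.

y1 ↦ 1, y2 ↦ 0, y3 ↦ 0, y4 ↦ 0, y5 ↦ 0, y6 ↦ 0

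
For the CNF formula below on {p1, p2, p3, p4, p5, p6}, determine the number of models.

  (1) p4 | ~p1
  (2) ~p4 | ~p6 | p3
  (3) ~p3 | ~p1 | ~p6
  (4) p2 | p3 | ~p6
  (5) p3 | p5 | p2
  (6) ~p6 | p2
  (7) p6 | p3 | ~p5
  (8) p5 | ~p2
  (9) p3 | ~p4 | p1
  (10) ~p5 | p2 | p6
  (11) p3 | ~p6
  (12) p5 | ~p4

There are 2^6 = 64 truth assignments over (p1, p2, p3, p4, p5, p6).
Split on p6. With p6 = 1, the clauses containing p6 are satisfied and ~p6 drops from the rest; 2 of the 2^5 = 32 assignments to the other variables satisfy what remains.
With p6 = 0, by the same count on the reduced clause set, 4 assignments work.
(One model: p1=F, p2=F, p3=T, p4=F, p5=F, p6=F.)
Total: 2 + 4 = 6.

6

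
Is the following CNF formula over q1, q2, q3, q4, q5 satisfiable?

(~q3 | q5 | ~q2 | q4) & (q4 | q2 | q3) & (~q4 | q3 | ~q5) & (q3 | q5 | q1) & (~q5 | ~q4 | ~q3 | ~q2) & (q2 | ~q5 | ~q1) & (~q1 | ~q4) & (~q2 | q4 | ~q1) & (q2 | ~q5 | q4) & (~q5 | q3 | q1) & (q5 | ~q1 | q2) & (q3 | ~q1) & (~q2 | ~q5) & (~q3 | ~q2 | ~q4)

Suppose q1 = 0.
Suppose q3 = 1.
Suppose q2 = 0.
Suppose q5 = 0.
All clauses hold; q4 can take either value.
A satisfying assignment: q1=0; q2=0; q3=1; q4=0; q5=0.

Yes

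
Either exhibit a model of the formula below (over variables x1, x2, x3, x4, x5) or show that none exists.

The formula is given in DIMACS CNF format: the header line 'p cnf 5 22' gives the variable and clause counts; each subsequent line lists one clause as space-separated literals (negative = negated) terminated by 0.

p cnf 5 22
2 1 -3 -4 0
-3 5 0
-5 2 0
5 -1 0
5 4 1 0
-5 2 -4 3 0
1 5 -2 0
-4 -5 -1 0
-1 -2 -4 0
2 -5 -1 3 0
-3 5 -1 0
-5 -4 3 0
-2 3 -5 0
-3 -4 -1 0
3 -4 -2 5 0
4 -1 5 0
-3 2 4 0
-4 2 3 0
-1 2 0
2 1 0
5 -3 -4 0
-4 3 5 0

x1 ↦ True, x2 ↦ True, x3 ↦ True, x4 ↦ False, x5 ↦ True

Case x3 = True:
(x5) alone gives x5 = True.
(x2) alone gives x2 = True.
Case x4 = False:
Every clause is now satisfied; x1 is unconstrained.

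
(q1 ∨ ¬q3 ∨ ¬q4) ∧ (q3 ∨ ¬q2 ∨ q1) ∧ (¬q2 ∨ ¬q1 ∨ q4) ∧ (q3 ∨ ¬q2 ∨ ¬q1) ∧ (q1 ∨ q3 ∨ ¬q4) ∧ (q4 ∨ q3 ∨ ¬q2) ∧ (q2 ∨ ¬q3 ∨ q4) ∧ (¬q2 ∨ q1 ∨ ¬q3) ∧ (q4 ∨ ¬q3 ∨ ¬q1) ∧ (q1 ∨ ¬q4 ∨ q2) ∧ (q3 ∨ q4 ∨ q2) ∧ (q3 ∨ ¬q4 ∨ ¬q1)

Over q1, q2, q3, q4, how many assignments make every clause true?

There are 2^4 = 16 truth assignments over (q1, q2, q3, q4).
Split on q4. With q4 = True, the clauses containing q4 are satisfied and ¬q4 drops from the rest; 2 of the 2^3 = 8 assignments to the other variables satisfy what remains.
With q4 = False, by the same count on the reduced clause set, 0 assignments work.
Total: 2 + 0 = 2.

2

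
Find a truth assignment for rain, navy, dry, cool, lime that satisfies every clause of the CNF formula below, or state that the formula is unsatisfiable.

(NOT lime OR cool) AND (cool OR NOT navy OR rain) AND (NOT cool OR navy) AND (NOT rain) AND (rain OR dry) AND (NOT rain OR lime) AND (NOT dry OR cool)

Unit clause (NOT rain) forces rain = false.
Unit clause (dry) forces dry = true.
Unit clause (cool) forces cool = true.
Unit clause (navy) forces navy = true.
No clause remains; lime is free.

rain: false,  navy: true,  dry: true,  cool: true,  lime: false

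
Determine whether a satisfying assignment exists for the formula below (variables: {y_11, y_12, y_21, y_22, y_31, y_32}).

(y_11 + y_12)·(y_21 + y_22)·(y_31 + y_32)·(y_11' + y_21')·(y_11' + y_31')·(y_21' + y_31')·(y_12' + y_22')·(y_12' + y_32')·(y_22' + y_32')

Branch on y_11: set y_11 = 1.
Unit clause (y_21') forces y_21 = 0.
Unit clause (y_22) forces y_22 = 1.
Unit clause (y_31') forces y_31 = 0.
Unit clause (y_32) forces y_32 = 1.
But (y_32') is also a unit clause — contradiction.
Backtrack on y_11: now try y_11 = 0.
Unit clause (y_12) forces y_12 = 1.
Unit clause (y_22') forces y_22 = 0.
Unit clause (y_21) forces y_21 = 1.
Unit clause (y_31') forces y_31 = 0.
Unit clause (y_32) forces y_32 = 1.
But (y_32') is also a unit clause — contradiction.
Neither y_11 = 1 nor y_11 = 0 works.
No assignment satisfies every clause.

No, unsatisfiable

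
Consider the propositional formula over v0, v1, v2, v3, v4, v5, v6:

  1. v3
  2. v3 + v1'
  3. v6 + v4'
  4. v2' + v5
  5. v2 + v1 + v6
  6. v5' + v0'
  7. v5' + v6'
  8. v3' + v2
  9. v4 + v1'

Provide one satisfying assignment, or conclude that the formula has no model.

v0 ↦ 0; v1 ↦ 0; v2 ↦ 1; v3 ↦ 1; v4 ↦ 0; v5 ↦ 1; v6 ↦ 0

From the singleton clause (v3), v3 = 1.
From the singleton clause (v2), v2 = 1.
From the singleton clause (v5), v5 = 1.
From the singleton clause (v0'), v0 = 0.
From the singleton clause (v6'), v6 = 0.
From the singleton clause (v4'), v4 = 0.
From the singleton clause (v1'), v1 = 0.
This assignment satisfies each clause.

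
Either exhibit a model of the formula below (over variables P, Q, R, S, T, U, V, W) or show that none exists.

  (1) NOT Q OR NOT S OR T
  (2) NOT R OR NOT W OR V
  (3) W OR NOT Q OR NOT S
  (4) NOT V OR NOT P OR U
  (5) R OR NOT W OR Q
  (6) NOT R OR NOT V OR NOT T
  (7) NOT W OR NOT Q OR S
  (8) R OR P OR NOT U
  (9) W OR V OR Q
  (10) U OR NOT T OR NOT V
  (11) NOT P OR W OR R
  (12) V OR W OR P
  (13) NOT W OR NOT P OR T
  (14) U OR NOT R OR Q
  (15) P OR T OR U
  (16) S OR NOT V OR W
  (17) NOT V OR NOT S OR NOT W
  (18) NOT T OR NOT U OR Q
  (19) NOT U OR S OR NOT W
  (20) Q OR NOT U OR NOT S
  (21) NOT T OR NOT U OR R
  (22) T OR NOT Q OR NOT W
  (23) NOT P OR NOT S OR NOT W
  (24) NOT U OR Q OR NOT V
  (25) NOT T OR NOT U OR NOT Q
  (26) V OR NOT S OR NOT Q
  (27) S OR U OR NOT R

P=true; Q=true; R=true; S=false; T=false; U=true; V=false; W=false

Try Q = true.
Try S = false.
(NOT W) alone gives W = false.
(NOT V) alone gives V = false.
(P) alone gives P = true.
(R) alone gives R = true.
(U) alone gives U = true.
(NOT T) alone gives T = false.
This assignment satisfies each clause.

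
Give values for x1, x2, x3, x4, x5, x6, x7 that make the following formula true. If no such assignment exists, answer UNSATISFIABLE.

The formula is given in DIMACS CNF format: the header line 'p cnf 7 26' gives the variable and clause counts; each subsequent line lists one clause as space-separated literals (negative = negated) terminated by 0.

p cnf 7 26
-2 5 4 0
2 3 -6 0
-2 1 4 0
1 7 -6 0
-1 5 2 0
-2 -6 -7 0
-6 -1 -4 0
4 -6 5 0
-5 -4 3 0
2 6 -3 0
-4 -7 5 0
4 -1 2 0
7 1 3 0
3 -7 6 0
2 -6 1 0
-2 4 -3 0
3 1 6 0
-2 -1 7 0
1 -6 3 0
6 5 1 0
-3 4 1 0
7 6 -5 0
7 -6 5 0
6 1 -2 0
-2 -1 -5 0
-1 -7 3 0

UNSATISFIABLE

Suppose x2 = False.
Suppose x3 = True.
(x6) alone gives x6 = True.
(x1) alone gives x1 = True.
(x5) alone gives x5 = True.
(¬x4) alone gives x4 = False.
Now (x4) is unsatisfied and unit — conflict.
Backtrack on x3: now try x3 = False.
(¬x6) alone gives x6 = False.
(¬x7) alone gives x7 = False.
(x1) alone gives x1 = True.
(x5) alone gives x5 = True.
Now (¬x5) is unsatisfied and unit — conflict.
Either choice for x3 ends in contradiction.
Backtrack on x2: now try x2 = True.
Suppose x5 = True.
(¬x1) alone gives x1 = False.
(x4) alone gives x4 = True.
(x3) alone gives x3 = True.
(x6) alone gives x6 = True.
(x7) alone gives x7 = True.
Now (¬x7) is unsatisfied and unit — conflict.
Backtrack on x5: now try x5 = False.
(x4) alone gives x4 = True.
(¬x7) alone gives x7 = False.
(¬x1) alone gives x1 = False.
(¬x6) alone gives x6 = False.
Now (x6) is unsatisfied and unit — conflict.
Either choice for x5 ends in contradiction.
Either choice for x2 ends in contradiction.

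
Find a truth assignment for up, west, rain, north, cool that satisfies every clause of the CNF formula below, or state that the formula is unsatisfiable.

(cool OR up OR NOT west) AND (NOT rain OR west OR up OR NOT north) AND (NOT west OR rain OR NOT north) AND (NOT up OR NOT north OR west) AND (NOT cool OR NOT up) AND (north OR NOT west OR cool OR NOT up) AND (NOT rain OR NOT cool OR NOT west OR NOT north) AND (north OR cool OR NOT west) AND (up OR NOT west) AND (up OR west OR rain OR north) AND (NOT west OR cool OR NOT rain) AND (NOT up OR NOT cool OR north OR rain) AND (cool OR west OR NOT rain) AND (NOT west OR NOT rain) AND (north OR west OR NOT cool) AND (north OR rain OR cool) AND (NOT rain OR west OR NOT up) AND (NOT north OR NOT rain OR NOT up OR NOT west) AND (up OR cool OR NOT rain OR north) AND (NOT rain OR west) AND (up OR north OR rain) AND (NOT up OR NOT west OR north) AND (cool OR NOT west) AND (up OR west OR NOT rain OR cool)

up=false; west=false; rain=false; north=true; cool=true

Try cool = true.
Unit clause (NOT up) forces up = false.
Unit clause (NOT west) forces west = false.
Unit clause (north) forces north = true.
Unit clause (NOT rain) forces rain = false.
This assignment satisfies each clause.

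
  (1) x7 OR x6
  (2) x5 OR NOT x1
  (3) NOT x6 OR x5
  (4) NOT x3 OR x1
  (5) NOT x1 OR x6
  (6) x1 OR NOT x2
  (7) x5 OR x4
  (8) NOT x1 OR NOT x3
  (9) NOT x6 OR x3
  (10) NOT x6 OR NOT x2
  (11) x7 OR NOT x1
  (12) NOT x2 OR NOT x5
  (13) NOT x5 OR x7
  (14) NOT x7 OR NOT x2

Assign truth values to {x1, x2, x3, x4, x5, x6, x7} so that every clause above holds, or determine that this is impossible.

x1=false,  x2=false,  x3=false,  x4=true,  x5=false,  x6=false,  x7=true

Suppose x7 = true.
(NOT x2) alone gives x2 = false.
Suppose x5 = false.
(NOT x1) alone gives x1 = false.
(NOT x6) alone gives x6 = false.
(NOT x3) alone gives x3 = false.
(x4) alone gives x4 = true.
All clauses are satisfied.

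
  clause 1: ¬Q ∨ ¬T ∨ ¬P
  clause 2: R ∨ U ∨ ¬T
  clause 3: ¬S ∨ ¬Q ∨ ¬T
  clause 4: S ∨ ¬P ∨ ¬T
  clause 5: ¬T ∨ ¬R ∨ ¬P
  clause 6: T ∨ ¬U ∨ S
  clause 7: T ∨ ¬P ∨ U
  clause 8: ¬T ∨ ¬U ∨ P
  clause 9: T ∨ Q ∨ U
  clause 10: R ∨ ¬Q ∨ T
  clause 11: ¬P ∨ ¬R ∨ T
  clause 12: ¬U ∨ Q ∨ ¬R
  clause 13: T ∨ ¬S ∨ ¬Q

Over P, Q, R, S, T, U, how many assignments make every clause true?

There are 2^6 = 64 truth assignments over (P, Q, R, S, T, U).
Split on U. With U = True, the clauses containing U are satisfied and ¬U drops from the rest; 3 of the 2^5 = 32 assignments to the other variables satisfy what remains.
With U = False, by the same count on the reduced clause set, 4 assignments work.
Total: 3 + 4 = 7.

7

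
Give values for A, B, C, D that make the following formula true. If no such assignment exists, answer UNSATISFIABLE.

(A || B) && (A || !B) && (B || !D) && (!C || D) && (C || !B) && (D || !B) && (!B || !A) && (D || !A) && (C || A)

Suppose A = true.
Unit clause (!B) forces B = false.
Unit clause (!D) forces D = false.
But (D) is also a unit clause — contradiction.
Undo A and try A = false.
Unit clause (B) forces B = true.
But (!B) is also a unit clause — contradiction.
Either choice for A ends in contradiction.

UNSATISFIABLE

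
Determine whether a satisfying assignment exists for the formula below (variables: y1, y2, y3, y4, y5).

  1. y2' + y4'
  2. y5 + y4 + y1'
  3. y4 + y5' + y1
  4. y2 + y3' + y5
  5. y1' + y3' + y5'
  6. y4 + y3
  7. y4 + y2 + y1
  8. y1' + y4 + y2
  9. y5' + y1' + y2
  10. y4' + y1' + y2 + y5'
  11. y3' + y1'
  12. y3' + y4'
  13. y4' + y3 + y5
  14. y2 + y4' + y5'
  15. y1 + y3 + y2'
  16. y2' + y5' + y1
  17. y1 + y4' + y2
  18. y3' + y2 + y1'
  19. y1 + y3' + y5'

Yes

Try y2 = 1.
From the singleton clause (y4'), y4 = 0.
From the singleton clause (y3), y3 = 1.
From the singleton clause (y1'), y1 = 0.
From the singleton clause (y5'), y5 = 0.
This assignment satisfies each clause.
A satisfying assignment: y1: 0, y2: 1, y3: 1, y4: 0, y5: 0.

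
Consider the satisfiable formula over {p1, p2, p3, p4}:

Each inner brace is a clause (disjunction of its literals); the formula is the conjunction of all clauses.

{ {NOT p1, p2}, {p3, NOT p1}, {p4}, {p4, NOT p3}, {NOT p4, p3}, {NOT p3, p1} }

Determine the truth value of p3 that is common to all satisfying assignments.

Suppose p3 = false.
Unit clause (NOT p1) forces p1 = false.
Unit clause (p4) forces p4 = true.
But (NOT p4) is also a unit clause — contradiction.
So every satisfying assignment has p3 = True.

True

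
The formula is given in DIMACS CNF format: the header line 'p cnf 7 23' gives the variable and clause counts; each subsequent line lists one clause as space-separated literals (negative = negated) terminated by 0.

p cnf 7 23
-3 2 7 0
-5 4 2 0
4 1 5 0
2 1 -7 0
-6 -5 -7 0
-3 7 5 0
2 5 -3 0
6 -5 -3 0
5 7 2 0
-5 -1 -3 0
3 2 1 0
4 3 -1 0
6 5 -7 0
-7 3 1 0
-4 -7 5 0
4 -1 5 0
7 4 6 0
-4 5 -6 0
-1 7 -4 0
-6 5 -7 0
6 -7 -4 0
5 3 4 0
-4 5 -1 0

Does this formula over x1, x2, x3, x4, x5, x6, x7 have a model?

Suppose x3 = True.
Suppose x2 = True.
Suppose x7 = False.
The clause (x5) is unit, so x5 = True.
The clause (x6) is unit, so x6 = True.
The clause (¬x1) is unit, so x1 = False.
No clause remains; x4 is free.
A satisfying assignment: x1 ↦ False,  x2 ↦ True,  x3 ↦ True,  x4 ↦ False,  x5 ↦ True,  x6 ↦ True,  x7 ↦ False.

Yes, satisfiable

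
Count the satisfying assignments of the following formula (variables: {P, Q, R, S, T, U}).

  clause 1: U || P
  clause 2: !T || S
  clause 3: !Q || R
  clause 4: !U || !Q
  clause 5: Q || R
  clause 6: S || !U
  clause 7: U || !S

There are 2^6 = 64 truth assignments over (P, Q, R, S, T, U).
Split on T. With T = true, the clauses containing T are satisfied and !T drops from the rest; 2 of the 2^5 = 32 assignments to the other variables satisfy what remains.
With T = false, by the same count on the reduced clause set, 4 assignments work.
(One model: P=F, Q=F, R=T, S=T, T=F, U=T.)
Total: 2 + 4 = 6.

6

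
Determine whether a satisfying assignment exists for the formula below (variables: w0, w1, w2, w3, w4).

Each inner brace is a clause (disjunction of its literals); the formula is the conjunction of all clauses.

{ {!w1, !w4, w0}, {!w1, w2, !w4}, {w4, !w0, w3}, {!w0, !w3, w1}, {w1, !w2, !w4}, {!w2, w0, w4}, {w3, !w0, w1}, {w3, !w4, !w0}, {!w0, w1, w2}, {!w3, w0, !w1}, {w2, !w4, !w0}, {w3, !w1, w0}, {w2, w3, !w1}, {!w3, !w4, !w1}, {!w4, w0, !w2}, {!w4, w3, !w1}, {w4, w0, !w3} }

Branch on w1: set w1 = false.
Branch on w0: set w0 = false.
Branch on w2: set w2 = false.
Branch on w4: set w4 = true.
All clauses hold; w3 can take either value.
A satisfying assignment: w0=false; w1=false; w2=false; w3=false; w4=true.

Satisfiable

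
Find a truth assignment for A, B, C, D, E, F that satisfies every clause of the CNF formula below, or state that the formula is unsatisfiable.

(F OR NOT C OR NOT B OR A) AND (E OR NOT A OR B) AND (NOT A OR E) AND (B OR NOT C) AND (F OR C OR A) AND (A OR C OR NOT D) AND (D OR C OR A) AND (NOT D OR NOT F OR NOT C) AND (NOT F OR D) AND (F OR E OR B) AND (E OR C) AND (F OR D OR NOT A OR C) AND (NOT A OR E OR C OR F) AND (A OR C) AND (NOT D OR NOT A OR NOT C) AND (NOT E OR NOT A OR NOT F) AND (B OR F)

A ↦ true,  B ↦ true,  C ↦ false,  D ↦ true,  E ↦ true,  F ↦ false

Suppose A = true.
From the singleton clause (E), E = true.
From the singleton clause (NOT F), F = false.
From the singleton clause (B), B = true.
Suppose D = true.
From the singleton clause (NOT C), C = false.
All clauses are satisfied.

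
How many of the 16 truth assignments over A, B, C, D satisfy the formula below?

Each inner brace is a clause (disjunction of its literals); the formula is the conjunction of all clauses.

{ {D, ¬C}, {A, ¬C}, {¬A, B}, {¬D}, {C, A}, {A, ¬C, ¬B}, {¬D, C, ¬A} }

There are 2^4 = 16 truth assignments over (A, B, C, D).
Split on D. With D = True, the clauses containing D are satisfied and ¬D drops from the rest; 0 of the 2^3 = 8 assignments to the other variables satisfy what remains.
With D = False, by the same count on the reduced clause set, 1 assignment works.
(One model: A=T, B=T, C=F, D=F.)
Total: 0 + 1 = 1.

1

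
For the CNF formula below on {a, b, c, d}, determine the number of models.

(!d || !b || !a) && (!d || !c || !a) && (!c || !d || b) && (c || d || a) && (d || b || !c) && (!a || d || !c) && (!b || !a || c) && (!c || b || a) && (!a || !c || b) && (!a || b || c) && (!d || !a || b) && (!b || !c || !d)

3

There are 2^4 = 16 truth assignments over (a, b, c, d).
Split on a. With a = true, the clauses containing a are satisfied and !a drops from the rest; 0 of the 2^3 = 8 assignments to the other variables satisfy what remains.
With a = false, by the same count on the reduced clause set, 3 assignments work.
Total: 0 + 3 = 3.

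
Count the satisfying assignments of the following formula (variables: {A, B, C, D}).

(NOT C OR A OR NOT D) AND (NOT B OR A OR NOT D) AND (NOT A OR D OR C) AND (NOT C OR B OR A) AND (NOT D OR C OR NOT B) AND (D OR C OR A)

There are 2^4 = 16 truth assignments over (A, B, C, D).
Check each against the 6 clauses (columns in the order A, B, C, D):
  F F F F  ✗ fails (D OR C OR A)
  F F F T  ✓ satisfies all
  F F T F  ✗ fails (NOT C OR B OR A)
  F F T T  ✗ fails (NOT C OR A OR NOT D)
  F T F F  ✗ fails (D OR C OR A)
  F T F T  ✗ fails (NOT B OR A OR NOT D)
  F T T F  ✓ satisfies all
  F T T T  ✗ fails (NOT C OR A OR NOT D)
  T F F F  ✗ fails (NOT A OR D OR C)
  T F F T  ✓ satisfies all
  T F T F  ✓ satisfies all
  T F T T  ✓ satisfies all
  T T F F  ✗ fails (NOT A OR D OR C)
  T T F T  ✗ fails (NOT D OR C OR NOT B)
  T T T F  ✓ satisfies all
  T T T T  ✓ satisfies all
7 of the 16 rows are models.

7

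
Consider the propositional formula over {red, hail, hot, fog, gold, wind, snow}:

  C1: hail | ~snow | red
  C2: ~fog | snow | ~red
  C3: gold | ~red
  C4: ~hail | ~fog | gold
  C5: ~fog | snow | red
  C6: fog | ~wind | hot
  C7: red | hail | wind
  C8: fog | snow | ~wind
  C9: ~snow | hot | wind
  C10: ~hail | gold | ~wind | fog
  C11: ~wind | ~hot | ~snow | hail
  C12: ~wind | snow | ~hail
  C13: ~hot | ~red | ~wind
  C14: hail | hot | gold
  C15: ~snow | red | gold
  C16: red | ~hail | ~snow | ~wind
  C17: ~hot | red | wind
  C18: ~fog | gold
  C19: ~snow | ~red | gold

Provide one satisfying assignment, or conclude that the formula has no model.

Try gold = 1.
Try hail = 0.
Try snow = 1.
Unit clause (red) forces red = 1.
Try hot = 1.
Unit clause (~wind) forces wind = 0.
No clause remains; fog is free.

red ↦ 1; hail ↦ 0; hot ↦ 1; fog ↦ 0; gold ↦ 1; wind ↦ 0; snow ↦ 1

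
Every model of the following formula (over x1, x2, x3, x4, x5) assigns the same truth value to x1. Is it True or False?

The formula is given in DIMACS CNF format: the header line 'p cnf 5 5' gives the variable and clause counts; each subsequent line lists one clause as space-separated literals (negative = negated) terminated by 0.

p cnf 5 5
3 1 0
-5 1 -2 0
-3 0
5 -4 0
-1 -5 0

True

Suppose x1 = False.
(x3) alone gives x3 = True.
That conflicts with the unit clause (¬x3).
So every satisfying assignment has x1 = True.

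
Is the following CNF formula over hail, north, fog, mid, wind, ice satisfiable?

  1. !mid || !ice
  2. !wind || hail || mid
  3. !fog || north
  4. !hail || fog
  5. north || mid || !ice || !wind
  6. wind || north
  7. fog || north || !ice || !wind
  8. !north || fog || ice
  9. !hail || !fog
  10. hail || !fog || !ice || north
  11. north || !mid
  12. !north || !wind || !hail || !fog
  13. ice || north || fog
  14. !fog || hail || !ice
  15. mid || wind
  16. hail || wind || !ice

Satisfiable

Case mid = true:
Unit clause (!ice) forces ice = false.
Unit clause (north) forces north = true.
Unit clause (fog) forces fog = true.
Unit clause (!hail) forces hail = false.
Every clause is now satisfied; wind is unconstrained.
A satisfying assignment: hail: false; north: true; fog: true; mid: true; wind: true; ice: false.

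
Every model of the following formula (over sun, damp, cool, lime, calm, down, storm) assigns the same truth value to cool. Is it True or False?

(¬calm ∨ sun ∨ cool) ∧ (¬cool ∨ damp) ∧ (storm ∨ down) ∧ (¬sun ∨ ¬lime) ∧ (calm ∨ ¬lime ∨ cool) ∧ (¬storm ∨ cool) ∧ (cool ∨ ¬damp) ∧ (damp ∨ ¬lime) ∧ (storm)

Suppose cool = False.
From the singleton clause (¬storm), storm = False.
That conflicts with the unit clause (storm).
So every satisfying assignment has cool = True.

True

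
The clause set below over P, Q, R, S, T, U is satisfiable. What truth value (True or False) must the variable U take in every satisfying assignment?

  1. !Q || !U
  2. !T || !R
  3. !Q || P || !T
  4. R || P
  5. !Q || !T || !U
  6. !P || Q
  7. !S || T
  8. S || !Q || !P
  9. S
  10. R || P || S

Suppose U = true.
Unit clause (!Q) forces Q = false.
Unit clause (!P) forces P = false.
Unit clause (R) forces R = true.
Unit clause (!T) forces T = false.
Unit clause (!S) forces S = false.
Now (S) is unsatisfied and unit — conflict.
So every satisfying assignment has U = False.

False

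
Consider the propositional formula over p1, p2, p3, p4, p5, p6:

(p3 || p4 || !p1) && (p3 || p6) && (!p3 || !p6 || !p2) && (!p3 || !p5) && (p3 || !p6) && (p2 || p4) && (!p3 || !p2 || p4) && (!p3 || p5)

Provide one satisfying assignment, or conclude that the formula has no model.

UNSATISFIABLE

Branch on p3: set p3 = true.
Unit clause (!p5) forces p5 = false.
Now (p5) is unsatisfied and unit — conflict.
Backtrack on p3: now try p3 = false.
Unit clause (p6) forces p6 = true.
Now (!p6) is unsatisfied and unit — conflict.
Neither p3 = true nor p3 = false works.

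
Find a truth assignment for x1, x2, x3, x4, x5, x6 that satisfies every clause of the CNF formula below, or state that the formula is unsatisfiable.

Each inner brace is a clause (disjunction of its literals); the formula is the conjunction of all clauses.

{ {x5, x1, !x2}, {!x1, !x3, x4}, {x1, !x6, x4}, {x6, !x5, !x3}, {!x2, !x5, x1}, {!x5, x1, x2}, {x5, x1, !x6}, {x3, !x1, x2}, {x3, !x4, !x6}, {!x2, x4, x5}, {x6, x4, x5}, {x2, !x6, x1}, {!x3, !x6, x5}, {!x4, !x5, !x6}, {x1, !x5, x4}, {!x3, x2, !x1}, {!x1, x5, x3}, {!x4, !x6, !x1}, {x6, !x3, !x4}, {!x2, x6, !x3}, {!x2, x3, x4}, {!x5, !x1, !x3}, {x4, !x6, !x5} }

Try x5 = false.
Try x1 = false.
The clause (!x2) is unit, so x2 = false.
The clause (!x6) is unit, so x6 = false.
The clause (x4) is unit, so x4 = true.
The clause (!x3) is unit, so x3 = false.
This assignment satisfies each clause.

x1=false; x2=false; x3=false; x4=true; x5=false; x6=false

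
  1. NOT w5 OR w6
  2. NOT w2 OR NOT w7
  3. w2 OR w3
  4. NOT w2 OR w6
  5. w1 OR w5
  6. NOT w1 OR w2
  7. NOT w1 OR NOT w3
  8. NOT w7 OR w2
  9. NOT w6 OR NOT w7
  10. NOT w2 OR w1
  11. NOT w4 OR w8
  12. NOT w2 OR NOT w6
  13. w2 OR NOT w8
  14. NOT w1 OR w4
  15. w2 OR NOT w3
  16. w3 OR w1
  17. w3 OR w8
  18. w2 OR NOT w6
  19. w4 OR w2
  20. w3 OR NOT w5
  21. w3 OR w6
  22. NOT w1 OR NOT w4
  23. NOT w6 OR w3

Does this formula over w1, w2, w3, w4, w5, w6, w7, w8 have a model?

No, unsatisfiable

Suppose w5 = false.
The clause (w1) is unit, so w1 = true.
The clause (w2) is unit, so w2 = true.
The clause (NOT w7) is unit, so w7 = false.
The clause (w6) is unit, so w6 = true.
But (NOT w6) is also a unit clause — contradiction.
So w5 must be the other value — set w5 = true.
The clause (w6) is unit, so w6 = true.
The clause (NOT w7) is unit, so w7 = false.
The clause (NOT w2) is unit, so w2 = false.
But (w2) is also a unit clause — contradiction.
Both values of w5 lead to a conflict.
No assignment satisfies every clause.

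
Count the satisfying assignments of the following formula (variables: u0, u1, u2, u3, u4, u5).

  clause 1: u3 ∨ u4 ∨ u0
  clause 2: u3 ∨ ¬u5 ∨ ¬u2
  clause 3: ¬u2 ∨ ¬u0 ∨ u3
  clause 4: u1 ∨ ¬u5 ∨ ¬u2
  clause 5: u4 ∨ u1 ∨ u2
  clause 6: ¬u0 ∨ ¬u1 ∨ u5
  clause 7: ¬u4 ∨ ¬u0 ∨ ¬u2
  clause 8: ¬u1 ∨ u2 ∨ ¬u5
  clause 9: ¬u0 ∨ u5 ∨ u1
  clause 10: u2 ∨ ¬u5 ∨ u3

16

There are 2^6 = 64 truth assignments over (u0, u1, u2, u3, u4, u5).
Split on u3. With u3 = True, the clauses containing u3 are satisfied and ¬u3 drops from the rest; 12 of the 2^5 = 32 assignments to the other variables satisfy what remains.
With u3 = False, by the same count on the reduced clause set, 4 assignments work.
(One model: u0=F, u1=F, u2=F, u3=F, u4=T, u5=F.)
Total: 12 + 4 = 16.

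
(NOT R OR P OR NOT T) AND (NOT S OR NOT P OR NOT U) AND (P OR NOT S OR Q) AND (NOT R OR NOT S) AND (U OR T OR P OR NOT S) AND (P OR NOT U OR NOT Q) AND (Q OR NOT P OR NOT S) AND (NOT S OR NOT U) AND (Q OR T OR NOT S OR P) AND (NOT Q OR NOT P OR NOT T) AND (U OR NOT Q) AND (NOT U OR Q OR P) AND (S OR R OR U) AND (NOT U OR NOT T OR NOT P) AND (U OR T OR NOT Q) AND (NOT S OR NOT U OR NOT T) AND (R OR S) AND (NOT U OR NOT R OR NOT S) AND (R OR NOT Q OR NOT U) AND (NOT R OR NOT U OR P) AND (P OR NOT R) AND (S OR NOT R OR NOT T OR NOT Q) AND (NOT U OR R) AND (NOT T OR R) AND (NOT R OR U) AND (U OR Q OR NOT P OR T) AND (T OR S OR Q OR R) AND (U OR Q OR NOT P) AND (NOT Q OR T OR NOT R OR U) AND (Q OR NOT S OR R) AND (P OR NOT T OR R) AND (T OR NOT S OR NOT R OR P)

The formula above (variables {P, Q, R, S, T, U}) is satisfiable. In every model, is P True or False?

Suppose P = false.
From the singleton clause (NOT R), R = false.
From the singleton clause (S), S = true.
From the singleton clause (Q), Q = true.
From the singleton clause (NOT U), U = false.
But (U) is also a unit clause — contradiction.
So every satisfying assignment has P = True.

True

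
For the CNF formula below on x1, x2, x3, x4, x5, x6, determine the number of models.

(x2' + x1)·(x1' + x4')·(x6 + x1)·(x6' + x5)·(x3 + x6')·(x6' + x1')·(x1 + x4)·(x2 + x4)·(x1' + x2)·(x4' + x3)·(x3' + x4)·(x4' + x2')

There are 2^6 = 64 truth assignments over (x1, x2, x3, x4, x5, x6).
Split on x4. With x4 = 1, the clauses containing x4 are satisfied and x4' drops from the rest; 1 of the 2^5 = 32 assignments to the other variables satisfy what remains.
With x4 = 0, by the same count on the reduced clause set, 2 assignments work.
(One model: x1=F, x2=F, x3=T, x4=T, x5=T, x6=T.)
Total: 1 + 2 = 3.

3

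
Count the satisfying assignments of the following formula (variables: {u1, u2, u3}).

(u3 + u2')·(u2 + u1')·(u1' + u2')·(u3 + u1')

3

There are 2^3 = 8 truth assignments over (u1, u2, u3).
Check each against the 4 clauses (columns in the order u1, u2, u3):
  F F F  ✓ satisfies all
  F F T  ✓ satisfies all
  F T F  ✗ fails (u3 + u2')
  F T T  ✓ satisfies all
  T F F  ✗ fails (u2 + u1')
  T F T  ✗ fails (u2 + u1')
  T T F  ✗ fails (u3 + u2')
  T T T  ✗ fails (u1' + u2')
3 of the 8 rows are models.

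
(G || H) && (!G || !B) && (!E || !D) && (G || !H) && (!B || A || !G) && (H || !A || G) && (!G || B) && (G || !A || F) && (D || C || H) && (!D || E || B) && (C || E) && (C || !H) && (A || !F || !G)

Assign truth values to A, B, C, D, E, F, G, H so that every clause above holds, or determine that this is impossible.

UNSATISFIABLE

Try G = true.
The clause (!B) is unit, so B = false.
But (B) is also a unit clause — contradiction.
Undo G and try G = false.
The clause (H) is unit, so H = true.
But (!H) is also a unit clause — contradiction.
Both values of G lead to a conflict.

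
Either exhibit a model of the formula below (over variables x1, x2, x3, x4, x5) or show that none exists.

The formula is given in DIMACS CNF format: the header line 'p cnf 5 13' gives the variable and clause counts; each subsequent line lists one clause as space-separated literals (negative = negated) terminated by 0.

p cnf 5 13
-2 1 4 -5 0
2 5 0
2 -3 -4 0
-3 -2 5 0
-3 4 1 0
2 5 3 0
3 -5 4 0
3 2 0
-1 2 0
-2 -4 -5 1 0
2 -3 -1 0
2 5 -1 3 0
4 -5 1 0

Branch on x2: set x2 = True.
Branch on x3: set x3 = False.
Branch on x5: set x5 = False.
All clauses hold; x1, x4 can take either value.

x1 ↦ True,  x2 ↦ True,  x3 ↦ False,  x4 ↦ True,  x5 ↦ False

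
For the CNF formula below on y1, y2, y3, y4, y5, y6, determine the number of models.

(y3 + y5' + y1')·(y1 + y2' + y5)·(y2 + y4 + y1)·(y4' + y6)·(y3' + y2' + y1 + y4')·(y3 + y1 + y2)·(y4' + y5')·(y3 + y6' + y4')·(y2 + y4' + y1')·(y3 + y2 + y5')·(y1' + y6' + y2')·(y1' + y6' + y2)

11

There are 2^6 = 64 truth assignments over (y1, y2, y3, y4, y5, y6).
Split on y2. With y2 = 1, the clauses containing y2 are satisfied and y2' drops from the rest; 7 of the 2^5 = 32 assignments to the other variables satisfy what remains.
With y2 = 0, by the same count on the reduced clause set, 4 assignments work.
(One model: y1=F, y2=F, y3=T, y4=T, y5=F, y6=T.)
Total: 7 + 4 = 11.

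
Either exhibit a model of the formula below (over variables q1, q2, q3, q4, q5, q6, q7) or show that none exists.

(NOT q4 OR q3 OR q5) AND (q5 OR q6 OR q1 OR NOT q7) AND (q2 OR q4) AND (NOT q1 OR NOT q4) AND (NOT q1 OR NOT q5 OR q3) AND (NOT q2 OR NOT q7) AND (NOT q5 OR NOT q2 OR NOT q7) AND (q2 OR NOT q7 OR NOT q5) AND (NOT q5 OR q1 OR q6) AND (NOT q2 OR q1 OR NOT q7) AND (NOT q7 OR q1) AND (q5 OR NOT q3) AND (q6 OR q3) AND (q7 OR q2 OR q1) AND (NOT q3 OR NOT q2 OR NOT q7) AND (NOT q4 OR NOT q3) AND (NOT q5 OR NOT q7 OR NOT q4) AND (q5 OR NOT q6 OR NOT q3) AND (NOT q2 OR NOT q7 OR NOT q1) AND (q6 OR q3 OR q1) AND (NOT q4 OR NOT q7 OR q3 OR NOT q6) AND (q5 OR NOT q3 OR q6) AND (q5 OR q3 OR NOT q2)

q1=true, q2=true, q3=true, q4=false, q5=true, q6=false, q7=false

Try q2 = true.
(NOT q7) alone gives q7 = false.
Try q1 = true.
(NOT q4) alone gives q4 = false.
Try q5 = true.
(q3) alone gives q3 = true.
All clauses hold; q6 can take either value.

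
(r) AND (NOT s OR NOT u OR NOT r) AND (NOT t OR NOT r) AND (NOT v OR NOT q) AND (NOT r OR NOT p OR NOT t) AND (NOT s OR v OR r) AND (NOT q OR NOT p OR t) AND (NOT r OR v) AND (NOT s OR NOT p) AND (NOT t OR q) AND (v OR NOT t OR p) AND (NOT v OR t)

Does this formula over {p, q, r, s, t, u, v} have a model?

No, unsatisfiable

The clause (r) is unit, so r = true.
The clause (NOT t) is unit, so t = false.
The clause (v) is unit, so v = true.
That conflicts with the unit clause (NOT v).
No assignment satisfies every clause.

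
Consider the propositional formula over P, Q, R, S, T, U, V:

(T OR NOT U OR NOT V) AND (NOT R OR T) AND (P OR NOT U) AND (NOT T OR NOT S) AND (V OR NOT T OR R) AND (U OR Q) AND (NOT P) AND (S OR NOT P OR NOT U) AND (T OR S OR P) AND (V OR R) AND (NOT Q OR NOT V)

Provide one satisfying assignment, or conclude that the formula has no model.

P ↦ false, Q ↦ true, R ↦ true, S ↦ false, T ↦ true, U ↦ false, V ↦ false

Unit clause (NOT P) forces P = false.
Unit clause (NOT U) forces U = false.
Unit clause (Q) forces Q = true.
Unit clause (NOT V) forces V = false.
Unit clause (R) forces R = true.
Unit clause (T) forces T = true.
Unit clause (NOT S) forces S = false.
All clauses are satisfied.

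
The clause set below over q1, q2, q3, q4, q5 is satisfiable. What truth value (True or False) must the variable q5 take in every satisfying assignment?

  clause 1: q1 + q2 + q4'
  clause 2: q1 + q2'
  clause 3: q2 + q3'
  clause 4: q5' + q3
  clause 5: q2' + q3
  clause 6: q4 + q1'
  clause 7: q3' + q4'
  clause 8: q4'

Suppose q5 = 1.
Unit clause (q3) forces q3 = 1.
Unit clause (q2) forces q2 = 1.
Unit clause (q1) forces q1 = 1.
Unit clause (q4) forces q4 = 1.
But (q4') is also a unit clause — contradiction.
So every satisfying assignment has q5 = False.

False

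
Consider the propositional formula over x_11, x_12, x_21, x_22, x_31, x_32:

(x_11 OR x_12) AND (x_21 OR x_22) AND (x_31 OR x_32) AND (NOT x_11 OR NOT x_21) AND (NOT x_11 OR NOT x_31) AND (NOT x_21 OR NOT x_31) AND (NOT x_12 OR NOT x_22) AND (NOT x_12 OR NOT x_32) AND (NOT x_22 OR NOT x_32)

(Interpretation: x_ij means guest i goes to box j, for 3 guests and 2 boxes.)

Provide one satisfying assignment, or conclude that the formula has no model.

UNSATISFIABLE

Suppose x_11 = true.
The clause (NOT x_21) is unit, so x_21 = false.
The clause (x_22) is unit, so x_22 = true.
The clause (NOT x_31) is unit, so x_31 = false.
The clause (x_32) is unit, so x_32 = true.
That conflicts with the unit clause (NOT x_32).
That branch fails; take x_11 = false instead.
The clause (x_12) is unit, so x_12 = true.
The clause (NOT x_22) is unit, so x_22 = false.
The clause (x_21) is unit, so x_21 = true.
The clause (NOT x_31) is unit, so x_31 = false.
The clause (x_32) is unit, so x_32 = true.
That conflicts with the unit clause (NOT x_32).
Both values of x_11 lead to a conflict.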